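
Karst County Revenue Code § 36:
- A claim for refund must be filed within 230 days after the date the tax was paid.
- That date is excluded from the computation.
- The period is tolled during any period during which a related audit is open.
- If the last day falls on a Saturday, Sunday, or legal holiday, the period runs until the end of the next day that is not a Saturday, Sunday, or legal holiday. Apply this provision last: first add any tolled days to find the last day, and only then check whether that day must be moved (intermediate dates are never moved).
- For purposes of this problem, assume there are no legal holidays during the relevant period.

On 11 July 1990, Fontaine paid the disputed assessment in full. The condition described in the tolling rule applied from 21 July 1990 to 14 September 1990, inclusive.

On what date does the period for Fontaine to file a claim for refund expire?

April 23, 1991

230 days after 11 July 1990 is February 26, 1991.
From July 21, 1990 through September 14, 1990 inclusive is 56 days; tolling adds 56 days: February 26, 1991 + 56 days = April 23, 1991.
April 23, 1991 is a Tuesday and not a legal holiday, so no extension applies.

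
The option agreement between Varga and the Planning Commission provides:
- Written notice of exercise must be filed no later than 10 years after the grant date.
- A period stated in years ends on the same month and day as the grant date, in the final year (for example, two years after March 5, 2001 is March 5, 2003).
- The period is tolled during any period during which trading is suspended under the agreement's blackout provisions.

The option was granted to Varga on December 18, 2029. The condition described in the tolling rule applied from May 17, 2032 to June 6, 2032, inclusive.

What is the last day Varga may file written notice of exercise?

10 years after December 18, 2029 is December 18, 2039.
From May 17, 2032 through June 6, 2032 inclusive is 21 days; tolling adds 21 days: December 18, 2039 + 21 days = January 8, 2040.

January 8, 2040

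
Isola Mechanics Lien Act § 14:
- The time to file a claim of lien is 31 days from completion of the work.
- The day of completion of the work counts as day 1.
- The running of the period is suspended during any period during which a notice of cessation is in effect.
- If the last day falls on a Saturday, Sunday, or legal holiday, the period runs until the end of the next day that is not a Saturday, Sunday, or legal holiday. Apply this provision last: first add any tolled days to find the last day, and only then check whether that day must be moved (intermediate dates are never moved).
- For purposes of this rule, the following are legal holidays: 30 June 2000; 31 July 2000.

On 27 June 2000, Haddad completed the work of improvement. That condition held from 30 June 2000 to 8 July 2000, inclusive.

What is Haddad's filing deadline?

Counting 27 June 2000 as day 1, day 31 is July 27, 2000.
From June 30, 2000 through July 8, 2000 inclusive is 9 days; tolling adds 9 days: July 27, 2000 + 9 days = August 5, 2000.
August 5, 2000 is Saturday; August 6, 2000 is Sunday. The next qualifying day is August 7, 2000.

August 7, 2000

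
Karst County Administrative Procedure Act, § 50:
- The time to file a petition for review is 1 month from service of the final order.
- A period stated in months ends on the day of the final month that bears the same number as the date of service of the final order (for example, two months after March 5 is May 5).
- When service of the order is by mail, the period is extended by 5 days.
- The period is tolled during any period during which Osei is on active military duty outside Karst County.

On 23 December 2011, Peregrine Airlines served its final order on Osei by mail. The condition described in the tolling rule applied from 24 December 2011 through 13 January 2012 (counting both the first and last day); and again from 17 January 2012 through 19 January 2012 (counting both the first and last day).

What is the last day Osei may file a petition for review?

February 21, 2012

1 month after 23 December 2011 is January 23, 2012.
Service was by mail, adding 5 days: January 23, 2012 + 5 days = January 28, 2012.
From December 24, 2011 through January 13, 2012 inclusive is 21 days; tolling adds 21 days: January 28, 2012 + 21 days = February 18, 2012.
From January 17, 2012 through January 19, 2012 inclusive is 3 days; tolling adds 3 days: February 18, 2012 + 3 days = February 21, 2012.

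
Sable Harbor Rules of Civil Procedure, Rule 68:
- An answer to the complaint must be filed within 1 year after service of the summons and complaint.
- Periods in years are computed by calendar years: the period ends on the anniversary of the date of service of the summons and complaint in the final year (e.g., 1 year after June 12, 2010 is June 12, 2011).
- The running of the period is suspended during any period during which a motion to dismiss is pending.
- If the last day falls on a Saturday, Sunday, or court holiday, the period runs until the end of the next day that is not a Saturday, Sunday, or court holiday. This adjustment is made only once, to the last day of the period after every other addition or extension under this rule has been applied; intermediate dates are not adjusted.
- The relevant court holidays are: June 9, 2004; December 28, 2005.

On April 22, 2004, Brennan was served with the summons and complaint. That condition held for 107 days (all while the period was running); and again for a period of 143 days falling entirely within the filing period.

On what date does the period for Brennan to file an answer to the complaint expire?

December 29, 2005

1 year after April 22, 2004 is April 22, 2005.
Tolling adds 107 days: April 22, 2005 + 107 days = August 7, 2005.
Tolling adds 143 days: August 7, 2005 + 143 days = December 28, 2005.
December 28, 2005 is a listed holiday. The next qualifying day is December 29, 2005.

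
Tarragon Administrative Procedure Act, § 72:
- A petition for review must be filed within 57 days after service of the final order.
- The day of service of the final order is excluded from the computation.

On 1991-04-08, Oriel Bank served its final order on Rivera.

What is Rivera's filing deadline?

57 days after 1991-04-08 is June 4, 1991.

June 4, 1991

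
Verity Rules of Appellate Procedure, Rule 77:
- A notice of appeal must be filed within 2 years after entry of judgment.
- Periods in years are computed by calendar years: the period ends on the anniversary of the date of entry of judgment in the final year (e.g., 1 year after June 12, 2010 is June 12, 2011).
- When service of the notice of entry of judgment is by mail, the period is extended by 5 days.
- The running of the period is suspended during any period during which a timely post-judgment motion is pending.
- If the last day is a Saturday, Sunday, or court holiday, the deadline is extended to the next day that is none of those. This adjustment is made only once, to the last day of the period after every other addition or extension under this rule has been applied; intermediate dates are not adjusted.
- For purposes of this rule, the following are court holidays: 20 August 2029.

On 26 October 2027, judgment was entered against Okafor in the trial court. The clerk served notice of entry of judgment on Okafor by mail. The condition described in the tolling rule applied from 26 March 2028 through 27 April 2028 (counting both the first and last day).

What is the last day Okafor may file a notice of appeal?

December 3, 2029

2 years after 26 October 2027 is October 26, 2029.
Service was by mail, adding 5 days: October 26, 2029 + 5 days = October 31, 2029.
From March 26, 2028 through April 27, 2028 inclusive is 33 days; tolling adds 33 days: October 31, 2029 + 33 days = December 3, 2029.
December 3, 2029 is a Monday and not a court holiday, so no extension applies.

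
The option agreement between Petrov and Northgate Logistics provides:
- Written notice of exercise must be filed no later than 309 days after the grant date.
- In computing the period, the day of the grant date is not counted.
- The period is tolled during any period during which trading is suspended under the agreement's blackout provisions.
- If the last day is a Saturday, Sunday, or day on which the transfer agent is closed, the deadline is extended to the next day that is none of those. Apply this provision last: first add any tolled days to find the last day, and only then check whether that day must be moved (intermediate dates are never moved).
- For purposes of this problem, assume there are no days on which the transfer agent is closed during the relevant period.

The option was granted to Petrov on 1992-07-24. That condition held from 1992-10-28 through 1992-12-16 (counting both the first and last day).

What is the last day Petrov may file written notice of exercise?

309 days after 1992-07-24 is May 29, 1993.
From October 28, 1992 through December 16, 1992 inclusive is 50 days; tolling adds 50 days: May 29, 1993 + 50 days = July 18, 1993.
July 18, 1993 is Sunday. The next qualifying day is July 19, 1993.

July 19, 1993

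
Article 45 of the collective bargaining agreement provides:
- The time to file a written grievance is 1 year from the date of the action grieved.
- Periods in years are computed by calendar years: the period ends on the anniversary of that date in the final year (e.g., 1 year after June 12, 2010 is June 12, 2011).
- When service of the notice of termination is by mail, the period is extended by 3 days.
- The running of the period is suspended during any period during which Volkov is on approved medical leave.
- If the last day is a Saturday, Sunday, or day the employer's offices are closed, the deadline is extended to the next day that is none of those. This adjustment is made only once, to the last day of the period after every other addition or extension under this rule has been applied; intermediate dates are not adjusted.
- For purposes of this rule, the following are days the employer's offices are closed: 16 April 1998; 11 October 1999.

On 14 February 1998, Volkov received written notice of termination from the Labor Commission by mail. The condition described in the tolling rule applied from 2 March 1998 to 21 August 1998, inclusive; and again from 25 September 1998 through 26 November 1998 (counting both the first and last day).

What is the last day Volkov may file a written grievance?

1 year after 14 February 1998 is February 14, 1999.
Service was by mail, adding 3 days: February 14, 1999 + 3 days = February 17, 1999.
From March 2, 1998 through August 21, 1998 inclusive is 173 days; tolling adds 173 days: February 17, 1999 + 173 days = August 9, 1999.
From September 25, 1998 through November 26, 1998 inclusive is 63 days; tolling adds 63 days: August 9, 1999 + 63 days = October 11, 1999.
October 11, 1999 is a listed holiday. The next qualifying day is October 12, 1999.

October 12, 1999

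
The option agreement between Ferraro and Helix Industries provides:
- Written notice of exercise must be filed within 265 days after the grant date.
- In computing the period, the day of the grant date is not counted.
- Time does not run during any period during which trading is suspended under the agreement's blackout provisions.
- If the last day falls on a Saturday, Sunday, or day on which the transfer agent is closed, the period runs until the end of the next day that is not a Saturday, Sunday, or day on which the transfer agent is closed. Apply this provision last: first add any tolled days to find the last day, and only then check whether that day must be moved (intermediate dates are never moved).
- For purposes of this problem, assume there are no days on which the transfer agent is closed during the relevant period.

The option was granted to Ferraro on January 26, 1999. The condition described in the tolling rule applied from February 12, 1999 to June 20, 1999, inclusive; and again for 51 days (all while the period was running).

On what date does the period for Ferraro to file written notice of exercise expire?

April 17, 2000

265 days after January 26, 1999 is October 18, 1999.
From February 12, 1999 through June 20, 1999 inclusive is 129 days; tolling adds 129 days: October 18, 1999 + 129 days = February 24, 2000.
Tolling adds 51 days: February 24, 2000 + 51 days = April 15, 2000.
April 15, 2000 is Saturday; April 16, 2000 is Sunday. The next qualifying day is April 17, 2000.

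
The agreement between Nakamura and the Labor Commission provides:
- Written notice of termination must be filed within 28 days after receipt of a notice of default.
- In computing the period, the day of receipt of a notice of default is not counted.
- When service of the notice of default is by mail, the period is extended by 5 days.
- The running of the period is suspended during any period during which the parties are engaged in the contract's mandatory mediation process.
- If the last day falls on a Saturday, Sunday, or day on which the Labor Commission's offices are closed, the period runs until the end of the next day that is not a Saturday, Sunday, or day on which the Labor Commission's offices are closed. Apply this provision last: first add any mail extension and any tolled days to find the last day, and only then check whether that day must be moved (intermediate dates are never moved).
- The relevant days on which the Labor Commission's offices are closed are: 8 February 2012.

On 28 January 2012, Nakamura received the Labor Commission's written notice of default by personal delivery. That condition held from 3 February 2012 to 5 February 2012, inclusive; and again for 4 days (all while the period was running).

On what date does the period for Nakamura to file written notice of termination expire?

28 days after 28 January 2012 is February 25, 2012.
Service was not by mail, so no mail extension applies.
From February 3, 2012 through February 5, 2012 inclusive is 3 days; tolling adds 3 days: February 25, 2012 + 3 days = February 28, 2012.
Tolling adds 4 days: February 28, 2012 + 4 days = March 3, 2012.
March 3, 2012 is Saturday; March 4, 2012 is Sunday. The next qualifying day is March 5, 2012.

March 5, 2012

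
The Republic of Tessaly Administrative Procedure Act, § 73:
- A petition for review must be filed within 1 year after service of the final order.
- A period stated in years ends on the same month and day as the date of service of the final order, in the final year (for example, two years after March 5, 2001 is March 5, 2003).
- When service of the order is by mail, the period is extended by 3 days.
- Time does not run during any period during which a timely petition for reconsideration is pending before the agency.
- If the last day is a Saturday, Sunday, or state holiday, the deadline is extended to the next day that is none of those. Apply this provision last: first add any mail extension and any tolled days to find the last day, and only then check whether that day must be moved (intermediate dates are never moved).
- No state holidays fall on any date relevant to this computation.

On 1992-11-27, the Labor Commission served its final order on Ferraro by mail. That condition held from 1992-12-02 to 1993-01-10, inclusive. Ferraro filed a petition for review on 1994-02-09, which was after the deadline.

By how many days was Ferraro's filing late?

1 year after 1992-11-27 is November 27, 1993.
Service was by mail, adding 3 days: November 27, 1993 + 3 days = November 30, 1993.
From December 2, 1992 through January 10, 1993 inclusive is 40 days; tolling adds 40 days: November 30, 1993 + 40 days = January 9, 1994.
January 9, 1994 is Sunday. The next qualifying day is January 10, 1994.
The deadline is January 10, 1994; from January 10, 1994 to February 9, 1994 is 30 days.

30 days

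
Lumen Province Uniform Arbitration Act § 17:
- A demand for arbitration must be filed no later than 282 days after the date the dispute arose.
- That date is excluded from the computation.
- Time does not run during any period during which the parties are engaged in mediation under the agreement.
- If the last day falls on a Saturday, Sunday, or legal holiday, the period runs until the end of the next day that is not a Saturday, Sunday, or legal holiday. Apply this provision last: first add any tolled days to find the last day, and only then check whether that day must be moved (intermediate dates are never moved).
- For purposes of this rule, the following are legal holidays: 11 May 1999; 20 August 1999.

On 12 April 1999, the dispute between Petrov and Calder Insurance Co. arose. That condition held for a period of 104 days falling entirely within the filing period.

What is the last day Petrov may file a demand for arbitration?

May 2, 2000

282 days after 12 April 1999 is January 19, 2000.
Tolling adds 104 days: January 19, 2000 + 104 days = May 2, 2000.
May 2, 2000 is a Tuesday and not a legal holiday, so no extension applies.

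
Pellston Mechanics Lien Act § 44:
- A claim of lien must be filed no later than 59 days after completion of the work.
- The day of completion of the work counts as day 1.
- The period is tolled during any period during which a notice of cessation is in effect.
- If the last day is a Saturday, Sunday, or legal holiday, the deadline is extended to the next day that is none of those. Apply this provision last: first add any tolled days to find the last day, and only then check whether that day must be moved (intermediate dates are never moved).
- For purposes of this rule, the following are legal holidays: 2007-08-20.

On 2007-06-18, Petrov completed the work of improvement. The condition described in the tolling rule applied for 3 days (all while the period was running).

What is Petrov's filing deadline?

August 21, 2007

Counting 2007-06-18 as day 1, day 59 is August 15, 2007.
Tolling adds 3 days: August 15, 2007 + 3 days = August 18, 2007.
August 18, 2007 is Saturday; August 19, 2007 is Sunday; August 20, 2007 is a listed holiday. The next qualifying day is August 21, 2007.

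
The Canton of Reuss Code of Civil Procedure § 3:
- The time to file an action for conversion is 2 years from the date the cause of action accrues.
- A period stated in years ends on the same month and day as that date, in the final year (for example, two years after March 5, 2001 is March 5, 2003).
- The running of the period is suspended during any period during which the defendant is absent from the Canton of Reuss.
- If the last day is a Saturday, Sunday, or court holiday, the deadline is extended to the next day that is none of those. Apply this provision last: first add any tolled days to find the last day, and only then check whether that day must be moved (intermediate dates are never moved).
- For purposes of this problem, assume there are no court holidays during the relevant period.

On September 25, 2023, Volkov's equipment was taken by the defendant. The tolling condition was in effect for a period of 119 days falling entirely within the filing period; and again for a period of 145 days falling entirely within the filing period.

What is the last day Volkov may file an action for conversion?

2 years after September 25, 2023 is September 25, 2025.
Tolling adds 119 days: September 25, 2025 + 119 days = January 22, 2026.
Tolling adds 145 days: January 22, 2026 + 145 days = June 16, 2026.
June 16, 2026 is a Tuesday and not a court holiday, so no extension applies.

June 16, 2026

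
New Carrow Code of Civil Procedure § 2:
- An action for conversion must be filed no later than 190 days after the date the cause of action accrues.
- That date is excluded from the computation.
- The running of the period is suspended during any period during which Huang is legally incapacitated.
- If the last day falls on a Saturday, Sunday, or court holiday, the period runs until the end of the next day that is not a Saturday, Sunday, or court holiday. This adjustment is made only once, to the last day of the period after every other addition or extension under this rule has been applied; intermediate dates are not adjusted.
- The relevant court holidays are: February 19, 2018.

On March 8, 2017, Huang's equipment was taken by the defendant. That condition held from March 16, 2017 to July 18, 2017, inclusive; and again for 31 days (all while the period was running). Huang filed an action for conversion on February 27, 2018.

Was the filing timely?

190 days after March 8, 2017 is September 14, 2017.
From March 16, 2017 through July 18, 2017 inclusive is 125 days; tolling adds 125 days: September 14, 2017 + 125 days = January 17, 2018.
Tolling adds 31 days: January 17, 2018 + 31 days = February 17, 2018.
February 17, 2018 is Saturday; February 18, 2018 is Sunday; February 19, 2018 is a listed holiday. The next qualifying day is February 20, 2018.
The deadline is February 20, 2018; the filing on February 27, 2018 is after that date.

No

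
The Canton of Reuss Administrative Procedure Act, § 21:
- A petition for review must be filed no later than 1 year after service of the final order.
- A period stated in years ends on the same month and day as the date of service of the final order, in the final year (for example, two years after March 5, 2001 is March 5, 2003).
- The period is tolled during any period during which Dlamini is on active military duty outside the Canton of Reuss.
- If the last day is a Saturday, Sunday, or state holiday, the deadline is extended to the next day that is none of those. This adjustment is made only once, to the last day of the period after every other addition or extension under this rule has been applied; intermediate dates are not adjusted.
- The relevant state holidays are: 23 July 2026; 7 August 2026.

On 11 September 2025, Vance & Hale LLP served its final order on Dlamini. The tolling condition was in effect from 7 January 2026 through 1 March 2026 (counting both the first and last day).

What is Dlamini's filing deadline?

1 year after 11 September 2025 is September 11, 2026.
From January 7, 2026 through March 1, 2026 inclusive is 54 days; tolling adds 54 days: September 11, 2026 + 54 days = November 4, 2026.
November 4, 2026 is a Wednesday and not a state holiday, so no extension applies.

November 4, 2026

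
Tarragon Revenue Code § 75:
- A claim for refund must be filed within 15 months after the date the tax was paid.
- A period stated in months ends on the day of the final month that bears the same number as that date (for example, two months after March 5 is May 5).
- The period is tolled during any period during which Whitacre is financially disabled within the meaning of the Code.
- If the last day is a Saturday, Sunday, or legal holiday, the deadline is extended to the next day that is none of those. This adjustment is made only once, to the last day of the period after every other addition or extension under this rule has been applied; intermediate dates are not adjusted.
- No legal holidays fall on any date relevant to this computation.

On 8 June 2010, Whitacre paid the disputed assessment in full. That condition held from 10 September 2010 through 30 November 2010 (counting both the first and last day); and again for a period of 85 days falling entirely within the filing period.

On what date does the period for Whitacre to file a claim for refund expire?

February 22, 2012

15 months after 8 June 2010 is September 8, 2011.
From September 10, 2010 through November 30, 2010 inclusive is 82 days; tolling adds 82 days: September 8, 2011 + 82 days = November 29, 2011.
Tolling adds 85 days: November 29, 2011 + 85 days = February 22, 2012.
February 22, 2012 is a Wednesday and not a legal holiday, so no extension applies.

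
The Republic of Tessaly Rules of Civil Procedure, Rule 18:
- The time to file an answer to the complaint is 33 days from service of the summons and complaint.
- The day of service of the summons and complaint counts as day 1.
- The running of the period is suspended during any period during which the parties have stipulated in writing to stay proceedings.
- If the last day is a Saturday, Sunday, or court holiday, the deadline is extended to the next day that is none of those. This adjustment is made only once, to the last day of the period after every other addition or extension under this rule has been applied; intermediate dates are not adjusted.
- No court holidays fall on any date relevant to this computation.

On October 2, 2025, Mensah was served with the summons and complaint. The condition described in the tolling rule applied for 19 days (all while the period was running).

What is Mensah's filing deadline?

Counting October 2, 2025 as day 1, day 33 is November 3, 2025.
Tolling adds 19 days: November 3, 2025 + 19 days = November 22, 2025.
November 22, 2025 is Saturday; November 23, 2025 is Sunday. The next qualifying day is November 24, 2025.

November 24, 2025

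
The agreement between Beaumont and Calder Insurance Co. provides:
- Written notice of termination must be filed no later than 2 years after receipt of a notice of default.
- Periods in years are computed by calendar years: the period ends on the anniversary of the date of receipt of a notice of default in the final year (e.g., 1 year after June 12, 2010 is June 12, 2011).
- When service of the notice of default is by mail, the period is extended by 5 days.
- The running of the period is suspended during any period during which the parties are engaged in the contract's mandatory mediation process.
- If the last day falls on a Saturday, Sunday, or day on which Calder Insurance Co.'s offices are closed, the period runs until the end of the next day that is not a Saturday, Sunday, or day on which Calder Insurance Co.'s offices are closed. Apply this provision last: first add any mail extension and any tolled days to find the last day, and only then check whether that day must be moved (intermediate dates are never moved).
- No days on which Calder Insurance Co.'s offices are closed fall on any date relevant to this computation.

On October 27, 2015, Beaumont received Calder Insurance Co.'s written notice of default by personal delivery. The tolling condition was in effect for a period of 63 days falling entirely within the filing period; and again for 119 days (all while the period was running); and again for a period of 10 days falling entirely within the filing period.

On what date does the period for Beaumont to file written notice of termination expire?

May 7, 2018

2 years after October 27, 2015 is October 27, 2017.
Service was not by mail, so no mail extension applies.
Tolling adds 63 days: October 27, 2017 + 63 days = December 29, 2017.
Tolling adds 119 days: December 29, 2017 + 119 days = April 27, 2018.
Tolling adds 10 days: April 27, 2018 + 10 days = May 7, 2018.
May 7, 2018 is a Monday and not a day on which Calder Insurance Co.'s offices are closed, so no extension applies.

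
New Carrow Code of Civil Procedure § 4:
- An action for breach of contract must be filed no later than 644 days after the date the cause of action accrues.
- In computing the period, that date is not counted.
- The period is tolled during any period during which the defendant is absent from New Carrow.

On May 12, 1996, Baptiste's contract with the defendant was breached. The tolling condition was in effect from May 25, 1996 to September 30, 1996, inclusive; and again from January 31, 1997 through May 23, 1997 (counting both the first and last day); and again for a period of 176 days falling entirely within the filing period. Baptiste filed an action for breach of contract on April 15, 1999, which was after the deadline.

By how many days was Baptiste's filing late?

6 days

644 days after May 12, 1996 is February 15, 1998.
From May 25, 1996 through September 30, 1996 inclusive is 129 days; tolling adds 129 days: February 15, 1998 + 129 days = June 24, 1998.
From January 31, 1997 through May 23, 1997 inclusive is 113 days; tolling adds 113 days: June 24, 1998 + 113 days = October 15, 1998.
Tolling adds 176 days: October 15, 1998 + 176 days = April 9, 1999.
The deadline is April 9, 1999; from April 9, 1999 to April 15, 1999 is 6 days.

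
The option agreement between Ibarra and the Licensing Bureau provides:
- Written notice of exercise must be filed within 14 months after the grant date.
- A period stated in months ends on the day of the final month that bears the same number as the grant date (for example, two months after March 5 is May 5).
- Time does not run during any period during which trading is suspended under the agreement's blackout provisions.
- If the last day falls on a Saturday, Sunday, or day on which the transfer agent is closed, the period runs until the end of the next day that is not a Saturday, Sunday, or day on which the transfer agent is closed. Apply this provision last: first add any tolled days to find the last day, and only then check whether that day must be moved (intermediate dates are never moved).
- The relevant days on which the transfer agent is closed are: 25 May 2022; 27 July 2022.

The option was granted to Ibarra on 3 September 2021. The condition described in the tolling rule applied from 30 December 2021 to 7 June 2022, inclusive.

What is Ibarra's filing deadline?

April 12, 2023

14 months after 3 September 2021 is November 3, 2022.
From December 30, 2021 through June 7, 2022 inclusive is 160 days; tolling adds 160 days: November 3, 2022 + 160 days = April 12, 2023.
April 12, 2023 is a Wednesday and not a day on which the transfer agent is closed, so no extension applies.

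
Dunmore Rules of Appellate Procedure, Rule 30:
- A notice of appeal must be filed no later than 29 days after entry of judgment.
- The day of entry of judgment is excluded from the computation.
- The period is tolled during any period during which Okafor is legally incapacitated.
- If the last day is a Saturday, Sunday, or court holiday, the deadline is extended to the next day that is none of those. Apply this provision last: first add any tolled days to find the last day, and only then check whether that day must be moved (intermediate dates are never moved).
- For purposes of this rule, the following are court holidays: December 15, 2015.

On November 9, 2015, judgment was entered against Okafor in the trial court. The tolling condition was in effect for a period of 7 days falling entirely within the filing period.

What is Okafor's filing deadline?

29 days after November 9, 2015 is December 8, 2015.
Tolling adds 7 days: December 8, 2015 + 7 days = December 15, 2015.
December 15, 2015 is a listed holiday. The next qualifying day is December 16, 2015.

December 16, 2015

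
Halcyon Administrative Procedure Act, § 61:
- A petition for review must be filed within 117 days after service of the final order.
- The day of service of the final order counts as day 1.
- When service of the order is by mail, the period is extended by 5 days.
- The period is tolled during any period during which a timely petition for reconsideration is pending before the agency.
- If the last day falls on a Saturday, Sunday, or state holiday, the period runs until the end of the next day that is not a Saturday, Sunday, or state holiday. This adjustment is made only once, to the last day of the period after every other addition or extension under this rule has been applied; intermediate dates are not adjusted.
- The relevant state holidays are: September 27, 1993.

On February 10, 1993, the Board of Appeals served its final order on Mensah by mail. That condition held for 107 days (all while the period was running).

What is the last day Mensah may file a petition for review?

Counting February 10, 1993 as day 1, day 117 is June 6, 1993.
Service was by mail, adding 5 days: June 6, 1993 + 5 days = June 11, 1993.
Tolling adds 107 days: June 11, 1993 + 107 days = September 26, 1993.
September 26, 1993 is Sunday; September 27, 1993 is a listed holiday. The next qualifying day is September 28, 1993.

September 28, 1993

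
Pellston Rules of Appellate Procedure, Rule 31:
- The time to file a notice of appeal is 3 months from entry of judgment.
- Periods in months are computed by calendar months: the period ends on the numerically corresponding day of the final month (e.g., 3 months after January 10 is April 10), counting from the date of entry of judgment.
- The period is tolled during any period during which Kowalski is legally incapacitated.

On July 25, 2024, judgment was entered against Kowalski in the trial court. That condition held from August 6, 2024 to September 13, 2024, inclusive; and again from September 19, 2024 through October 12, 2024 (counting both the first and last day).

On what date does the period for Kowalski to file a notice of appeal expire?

3 months after July 25, 2024 is October 25, 2024.
From August 6, 2024 through September 13, 2024 inclusive is 39 days; tolling adds 39 days: October 25, 2024 + 39 days = December 3, 2024.
From September 19, 2024 through October 12, 2024 inclusive is 24 days; tolling adds 24 days: December 3, 2024 + 24 days = December 27, 2024.

December 27, 2024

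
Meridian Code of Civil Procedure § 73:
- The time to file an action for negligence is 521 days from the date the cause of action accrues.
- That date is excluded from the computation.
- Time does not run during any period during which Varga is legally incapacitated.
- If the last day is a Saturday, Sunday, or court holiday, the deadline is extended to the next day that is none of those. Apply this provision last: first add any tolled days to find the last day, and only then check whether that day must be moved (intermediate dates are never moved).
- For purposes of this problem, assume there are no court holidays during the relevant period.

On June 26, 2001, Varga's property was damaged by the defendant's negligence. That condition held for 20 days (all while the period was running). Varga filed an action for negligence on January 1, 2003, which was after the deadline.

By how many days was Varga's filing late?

13 days

521 days after June 26, 2001 is November 29, 2002.
Tolling adds 20 days: November 29, 2002 + 20 days = December 19, 2002.
December 19, 2002 is a Thursday and not a court holiday, so no extension applies.
The deadline is December 19, 2002; from December 19, 2002 to January 1, 2003 is 13 days.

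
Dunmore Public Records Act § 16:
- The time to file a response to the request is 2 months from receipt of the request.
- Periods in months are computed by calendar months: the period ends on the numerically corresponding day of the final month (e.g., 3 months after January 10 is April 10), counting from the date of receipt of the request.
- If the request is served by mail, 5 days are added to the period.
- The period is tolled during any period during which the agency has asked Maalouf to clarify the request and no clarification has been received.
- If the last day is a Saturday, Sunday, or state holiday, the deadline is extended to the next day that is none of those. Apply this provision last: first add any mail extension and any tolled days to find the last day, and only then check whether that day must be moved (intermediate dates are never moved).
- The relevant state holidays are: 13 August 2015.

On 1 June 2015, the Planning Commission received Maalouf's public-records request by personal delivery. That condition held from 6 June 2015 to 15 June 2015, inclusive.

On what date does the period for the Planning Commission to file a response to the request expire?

August 11, 2015

2 months after 1 June 2015 is August 1, 2015.
Service was not by mail, so no mail extension applies.
From June 6, 2015 through June 15, 2015 inclusive is 10 days; tolling adds 10 days: August 1, 2015 + 10 days = August 11, 2015.
August 11, 2015 is a Tuesday and not a state holiday, so no extension applies.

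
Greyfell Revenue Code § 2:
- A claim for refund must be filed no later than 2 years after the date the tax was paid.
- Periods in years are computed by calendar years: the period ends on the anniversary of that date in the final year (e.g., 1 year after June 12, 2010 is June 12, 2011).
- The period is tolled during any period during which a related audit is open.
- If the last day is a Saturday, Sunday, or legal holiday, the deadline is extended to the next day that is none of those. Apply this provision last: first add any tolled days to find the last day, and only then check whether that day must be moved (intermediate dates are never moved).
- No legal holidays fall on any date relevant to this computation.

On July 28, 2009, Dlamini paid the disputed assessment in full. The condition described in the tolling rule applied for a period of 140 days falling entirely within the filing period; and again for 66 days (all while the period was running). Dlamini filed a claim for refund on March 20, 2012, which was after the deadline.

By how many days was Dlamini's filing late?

29 days

2 years after July 28, 2009 is July 28, 2011.
Tolling adds 140 days: July 28, 2011 + 140 days = December 15, 2011.
Tolling adds 66 days: December 15, 2011 + 66 days = February 19, 2012.
February 19, 2012 is Sunday. The next qualifying day is February 20, 2012.
The deadline is February 20, 2012; from February 20, 2012 to March 20, 2012 is 29 days.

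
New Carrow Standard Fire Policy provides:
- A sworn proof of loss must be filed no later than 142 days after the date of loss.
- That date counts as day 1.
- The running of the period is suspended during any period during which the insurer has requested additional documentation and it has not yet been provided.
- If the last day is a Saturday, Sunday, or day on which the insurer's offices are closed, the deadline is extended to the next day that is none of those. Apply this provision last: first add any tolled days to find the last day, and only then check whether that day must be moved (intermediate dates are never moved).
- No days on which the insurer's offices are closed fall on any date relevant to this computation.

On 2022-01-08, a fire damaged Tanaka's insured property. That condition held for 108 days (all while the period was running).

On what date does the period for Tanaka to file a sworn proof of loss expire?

September 14, 2022

Counting 2022-01-08 as day 1, day 142 is May 29, 2022.
Tolling adds 108 days: May 29, 2022 + 108 days = September 14, 2022.
September 14, 2022 is a Wednesday and not a day on which the insurer's offices are closed, so no extension applies.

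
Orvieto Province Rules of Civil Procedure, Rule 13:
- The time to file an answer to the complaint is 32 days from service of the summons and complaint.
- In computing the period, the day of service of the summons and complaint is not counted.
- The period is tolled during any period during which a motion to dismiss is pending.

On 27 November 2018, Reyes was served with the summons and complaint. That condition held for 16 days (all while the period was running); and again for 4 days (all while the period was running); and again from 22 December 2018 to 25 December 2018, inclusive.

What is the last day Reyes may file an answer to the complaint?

January 22, 2019

32 days after 27 November 2018 is December 29, 2018.
Tolling adds 16 days: December 29, 2018 + 16 days = January 14, 2019.
Tolling adds 4 days: January 14, 2019 + 4 days = January 18, 2019.
From December 22, 2018 through December 25, 2018 inclusive is 4 days; tolling adds 4 days: January 18, 2019 + 4 days = January 22, 2019.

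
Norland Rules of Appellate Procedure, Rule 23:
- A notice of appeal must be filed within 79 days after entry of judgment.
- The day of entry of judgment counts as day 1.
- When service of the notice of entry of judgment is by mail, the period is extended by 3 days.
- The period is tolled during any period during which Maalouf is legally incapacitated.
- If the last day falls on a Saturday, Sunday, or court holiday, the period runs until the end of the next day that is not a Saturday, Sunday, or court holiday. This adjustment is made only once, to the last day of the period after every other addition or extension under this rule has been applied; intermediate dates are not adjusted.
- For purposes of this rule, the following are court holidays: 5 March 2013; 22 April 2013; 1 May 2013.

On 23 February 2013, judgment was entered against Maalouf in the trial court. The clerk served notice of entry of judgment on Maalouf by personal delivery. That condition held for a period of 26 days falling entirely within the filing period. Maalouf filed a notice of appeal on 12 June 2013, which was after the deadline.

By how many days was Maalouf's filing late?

5 days

Counting 23 February 2013 as day 1, day 79 is May 12, 2013.
Service was not by mail, so no mail extension applies.
Tolling adds 26 days: May 12, 2013 + 26 days = June 7, 2013.
June 7, 2013 is a Friday and not a court holiday, so no extension applies.
The deadline is June 7, 2013; from June 7, 2013 to June 12, 2013 is 5 days.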